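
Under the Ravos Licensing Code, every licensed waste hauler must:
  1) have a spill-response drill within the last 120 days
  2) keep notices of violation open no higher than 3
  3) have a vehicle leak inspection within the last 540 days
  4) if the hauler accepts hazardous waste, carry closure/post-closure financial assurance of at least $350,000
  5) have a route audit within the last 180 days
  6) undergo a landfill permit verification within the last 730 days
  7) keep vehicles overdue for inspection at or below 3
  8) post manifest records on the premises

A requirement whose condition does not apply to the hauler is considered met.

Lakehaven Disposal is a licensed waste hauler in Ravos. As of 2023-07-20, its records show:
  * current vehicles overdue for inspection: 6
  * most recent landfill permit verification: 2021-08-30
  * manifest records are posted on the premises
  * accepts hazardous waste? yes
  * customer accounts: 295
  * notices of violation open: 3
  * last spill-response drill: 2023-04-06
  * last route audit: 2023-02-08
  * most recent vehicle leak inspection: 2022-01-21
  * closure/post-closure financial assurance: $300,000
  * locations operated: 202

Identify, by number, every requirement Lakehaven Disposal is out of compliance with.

1. spill-response drill 105 days ago vs limit 120 → met
2. notices of violation open 3 ≤ 3 → met
3. vehicle leak inspection 545 days ago vs limit 540 → not met
4. condition 'accepts hazardous waste' holds; closure/post-closure financial assurance $300,000 < $350,000 → not met
5. route audit 162 days ago vs limit 180 → met
6. landfill permit verification 689 days ago vs limit 730 → met
7. vehicles overdue for inspection 6 > 3 → not met
8. manifest records present → met
Not met: 3, 4, 7

3, 4, 7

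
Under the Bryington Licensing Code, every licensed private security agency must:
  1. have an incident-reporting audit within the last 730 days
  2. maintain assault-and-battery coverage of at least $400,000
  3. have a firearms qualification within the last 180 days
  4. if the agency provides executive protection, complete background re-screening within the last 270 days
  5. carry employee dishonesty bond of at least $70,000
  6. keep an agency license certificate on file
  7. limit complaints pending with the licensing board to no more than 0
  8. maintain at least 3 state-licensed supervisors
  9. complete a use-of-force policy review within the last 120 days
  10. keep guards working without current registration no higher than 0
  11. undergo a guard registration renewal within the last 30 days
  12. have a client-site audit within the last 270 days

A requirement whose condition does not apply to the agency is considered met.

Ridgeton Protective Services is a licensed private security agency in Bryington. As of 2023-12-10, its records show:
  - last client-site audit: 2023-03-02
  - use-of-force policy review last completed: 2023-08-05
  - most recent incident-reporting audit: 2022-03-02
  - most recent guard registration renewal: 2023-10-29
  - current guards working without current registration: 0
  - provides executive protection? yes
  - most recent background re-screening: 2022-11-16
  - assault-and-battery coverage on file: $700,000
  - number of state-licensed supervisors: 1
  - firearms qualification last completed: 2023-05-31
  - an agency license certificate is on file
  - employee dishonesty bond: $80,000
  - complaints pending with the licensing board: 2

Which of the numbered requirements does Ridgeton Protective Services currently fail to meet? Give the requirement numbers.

3, 4, 7, 8, 9, 11, 12

1. incident-reporting audit 648 days ago vs limit 730 → met
2. assault-and-battery coverage $700,000 ≥ $400,000 → met
3. firearms qualification 193 days ago vs limit 180 → not met
4. condition 'provides executive protection' holds; background re-screening 389 days ago vs limit 270 → not met
5. employee dishonesty bond $80,000 ≥ $70,000 → met
6. agency license certificate present → met
7. complaints pending with the licensing board 2 > 0 → not met
8. state-licensed supervisors 1 < 3 → not met
9. use-of-force policy review 127 days ago vs limit 120 → not met
10. guards working without current registration 0 ≤ 0 → met
11. guard registration renewal 42 days ago vs limit 30 → not met
12. client-site audit 283 days ago vs limit 270 → not met
Not met: 3, 4, 7, 8, 9, 11, 12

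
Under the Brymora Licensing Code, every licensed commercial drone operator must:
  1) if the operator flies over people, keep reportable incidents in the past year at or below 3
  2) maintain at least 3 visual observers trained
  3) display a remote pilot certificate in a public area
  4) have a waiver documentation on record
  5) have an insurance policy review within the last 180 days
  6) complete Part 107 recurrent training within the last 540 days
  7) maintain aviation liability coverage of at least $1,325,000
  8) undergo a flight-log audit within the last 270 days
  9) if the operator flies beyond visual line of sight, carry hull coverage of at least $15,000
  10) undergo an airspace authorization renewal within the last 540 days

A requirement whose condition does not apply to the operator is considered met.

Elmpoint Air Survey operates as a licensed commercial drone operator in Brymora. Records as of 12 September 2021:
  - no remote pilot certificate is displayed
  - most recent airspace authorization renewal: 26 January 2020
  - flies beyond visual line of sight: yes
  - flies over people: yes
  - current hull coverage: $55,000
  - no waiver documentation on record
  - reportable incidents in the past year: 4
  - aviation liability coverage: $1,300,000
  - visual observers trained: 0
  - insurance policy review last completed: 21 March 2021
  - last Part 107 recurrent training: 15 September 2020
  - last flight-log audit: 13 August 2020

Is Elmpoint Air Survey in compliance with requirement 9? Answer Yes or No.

9. condition 'flies beyond visual line of sight' holds; hull coverage $55,000 ≥ $15,000 → met

Yes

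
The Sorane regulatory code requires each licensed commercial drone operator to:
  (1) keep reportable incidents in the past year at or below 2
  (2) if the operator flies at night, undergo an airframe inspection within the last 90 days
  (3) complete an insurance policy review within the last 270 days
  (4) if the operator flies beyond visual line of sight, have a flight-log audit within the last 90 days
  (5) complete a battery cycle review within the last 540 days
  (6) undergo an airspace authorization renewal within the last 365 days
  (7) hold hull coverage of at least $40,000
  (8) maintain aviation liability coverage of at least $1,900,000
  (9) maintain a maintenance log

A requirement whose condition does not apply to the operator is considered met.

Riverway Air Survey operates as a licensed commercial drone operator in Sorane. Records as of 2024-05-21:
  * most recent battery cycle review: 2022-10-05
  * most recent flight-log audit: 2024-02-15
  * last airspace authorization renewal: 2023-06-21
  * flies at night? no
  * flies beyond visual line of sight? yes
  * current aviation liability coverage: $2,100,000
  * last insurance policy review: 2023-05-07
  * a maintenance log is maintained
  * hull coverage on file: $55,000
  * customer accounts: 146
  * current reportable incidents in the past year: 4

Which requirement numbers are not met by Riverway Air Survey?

1, 3, 4, 5

1. reportable incidents in the past year 4 > 2 → not met
2. condition 'flies at night' does not hold → requirement n/a → met
3. insurance policy review 380 days ago vs limit 270 → not met
4. condition 'flies beyond visual line of sight' holds; flight-log audit 96 days ago vs limit 90 → not met
5. battery cycle review 594 days ago vs limit 540 → not met
6. airspace authorization renewal 335 days ago vs limit 365 → met
7. hull coverage $55,000 ≥ $40,000 → met
8. aviation liability coverage $2,100,000 ≥ $1,900,000 → met
9. maintenance log present → met
Not met: 1, 3, 4, 5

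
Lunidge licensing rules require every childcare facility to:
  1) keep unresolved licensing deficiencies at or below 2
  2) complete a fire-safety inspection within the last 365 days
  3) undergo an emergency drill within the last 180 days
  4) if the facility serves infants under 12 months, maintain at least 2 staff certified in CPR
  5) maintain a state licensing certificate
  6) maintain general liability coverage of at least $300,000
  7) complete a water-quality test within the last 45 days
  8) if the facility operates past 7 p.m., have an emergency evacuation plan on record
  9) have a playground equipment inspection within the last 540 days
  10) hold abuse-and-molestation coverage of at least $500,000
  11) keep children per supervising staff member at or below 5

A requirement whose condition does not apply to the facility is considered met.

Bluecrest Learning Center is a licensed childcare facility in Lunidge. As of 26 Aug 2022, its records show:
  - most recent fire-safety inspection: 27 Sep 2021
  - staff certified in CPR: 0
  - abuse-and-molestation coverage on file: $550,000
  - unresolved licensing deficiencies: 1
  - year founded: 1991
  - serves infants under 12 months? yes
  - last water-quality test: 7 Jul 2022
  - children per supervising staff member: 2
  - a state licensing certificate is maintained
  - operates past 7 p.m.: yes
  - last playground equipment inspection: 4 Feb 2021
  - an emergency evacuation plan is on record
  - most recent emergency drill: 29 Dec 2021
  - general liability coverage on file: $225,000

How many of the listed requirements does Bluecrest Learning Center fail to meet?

1. unresolved licensing deficiencies 1 ≤ 2 → met
2. fire-safety inspection 333 days ago vs limit 365 → met
3. emergency drill 240 days ago vs limit 180 → not met
4. condition 'serves infants under 12 months' holds; staff certified in CPR 0 < 2 → not met
5. state licensing certificate present → met
6. general liability coverage $225,000 < $300,000 → not met
7. water-quality test 50 days ago vs limit 45 → not met
8. condition 'operates past 7 p.m.' holds; emergency evacuation plan present → met
9. playground equipment inspection 568 days ago vs limit 540 → not met
10. abuse-and-molestation coverage $550,000 ≥ $500,000 → met
11. children per supervising staff member 2 ≤ 5 → met
Not met: 5 of 11

5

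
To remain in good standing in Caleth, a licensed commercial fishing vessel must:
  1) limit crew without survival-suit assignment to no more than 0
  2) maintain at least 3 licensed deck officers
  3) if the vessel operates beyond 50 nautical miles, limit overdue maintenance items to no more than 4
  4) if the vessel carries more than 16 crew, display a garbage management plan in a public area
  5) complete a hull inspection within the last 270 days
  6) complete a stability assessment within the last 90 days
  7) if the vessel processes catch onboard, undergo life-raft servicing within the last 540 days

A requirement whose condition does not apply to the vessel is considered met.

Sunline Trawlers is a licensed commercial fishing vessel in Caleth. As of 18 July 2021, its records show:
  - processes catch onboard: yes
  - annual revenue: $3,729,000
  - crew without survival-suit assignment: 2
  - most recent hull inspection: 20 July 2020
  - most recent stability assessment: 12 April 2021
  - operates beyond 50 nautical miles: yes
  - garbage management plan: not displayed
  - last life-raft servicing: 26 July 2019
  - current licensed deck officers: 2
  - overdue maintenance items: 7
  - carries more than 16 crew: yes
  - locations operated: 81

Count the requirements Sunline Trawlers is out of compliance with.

7

1. crew without survival-suit assignment 2 > 0 → not met
2. licensed deck officers 2 < 3 → not met
3. condition 'operates beyond 50 nautical miles' holds; overdue maintenance items 7 > 4 → not met
4. condition 'carries more than 16 crew' holds; garbage management plan absent → not met
5. hull inspection 363 days ago vs limit 270 → not met
6. stability assessment 97 days ago vs limit 90 → not met
7. condition 'processes catch onboard' holds; life-raft servicing 723 days ago vs limit 540 → not met
Not met: 7 of 7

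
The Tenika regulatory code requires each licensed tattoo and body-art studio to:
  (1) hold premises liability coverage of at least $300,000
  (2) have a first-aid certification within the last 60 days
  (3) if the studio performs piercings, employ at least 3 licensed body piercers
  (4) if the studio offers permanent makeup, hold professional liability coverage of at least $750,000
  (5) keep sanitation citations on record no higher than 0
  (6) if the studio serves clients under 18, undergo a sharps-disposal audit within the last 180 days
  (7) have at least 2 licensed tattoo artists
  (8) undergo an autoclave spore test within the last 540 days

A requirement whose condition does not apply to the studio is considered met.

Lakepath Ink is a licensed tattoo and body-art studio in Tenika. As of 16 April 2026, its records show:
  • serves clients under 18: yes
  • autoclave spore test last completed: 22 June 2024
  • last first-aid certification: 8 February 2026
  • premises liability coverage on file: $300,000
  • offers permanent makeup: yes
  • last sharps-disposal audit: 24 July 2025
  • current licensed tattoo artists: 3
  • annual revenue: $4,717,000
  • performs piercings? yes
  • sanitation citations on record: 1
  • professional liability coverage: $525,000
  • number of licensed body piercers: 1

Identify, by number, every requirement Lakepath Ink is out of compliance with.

1. premises liability coverage $300,000 ≥ $300,000 → met
2. first-aid certification 67 days ago vs limit 60 → not met
3. condition 'performs piercings' holds; licensed body piercers 1 < 3 → not met
4. condition 'offers permanent makeup' holds; professional liability coverage $525,000 < $750,000 → not met
5. sanitation citations on record 1 > 0 → not met
6. condition 'serves clients under 18' holds; sharps-disposal audit 266 days ago vs limit 180 → not met
7. licensed tattoo artists 3 ≥ 2 → met
8. autoclave spore test 663 days ago vs limit 540 → not met
Not met: 2, 3, 4, 5, 6, 8

2, 3, 4, 5, 6, 8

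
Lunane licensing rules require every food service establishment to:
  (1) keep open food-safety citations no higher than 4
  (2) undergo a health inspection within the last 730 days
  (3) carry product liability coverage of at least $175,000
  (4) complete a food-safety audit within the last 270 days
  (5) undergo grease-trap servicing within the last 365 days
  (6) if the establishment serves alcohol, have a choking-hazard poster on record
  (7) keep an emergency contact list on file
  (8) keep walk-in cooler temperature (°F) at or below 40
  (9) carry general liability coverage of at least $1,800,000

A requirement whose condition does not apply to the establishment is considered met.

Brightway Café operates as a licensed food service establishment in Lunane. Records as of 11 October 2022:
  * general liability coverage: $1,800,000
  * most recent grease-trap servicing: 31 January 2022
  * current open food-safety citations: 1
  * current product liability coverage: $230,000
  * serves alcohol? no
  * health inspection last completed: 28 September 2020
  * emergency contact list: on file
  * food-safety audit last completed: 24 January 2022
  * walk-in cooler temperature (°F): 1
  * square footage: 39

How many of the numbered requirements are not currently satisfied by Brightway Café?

1

1. open food-safety citations 1 ≤ 4 → met
2. health inspection 743 days ago vs limit 730 → not met
3. product liability coverage $230,000 ≥ $175,000 → met
4. food-safety audit 260 days ago vs limit 270 → met
5. grease-trap servicing 253 days ago vs limit 365 → met
6. condition 'serves alcohol' does not hold → requirement n/a → met
7. emergency contact list present → met
8. walk-in cooler temperature (°F) 1 ≤ 40 → met
9. general liability coverage $1,800,000 ≥ $1,800,000 → met
Not met: 1 of 9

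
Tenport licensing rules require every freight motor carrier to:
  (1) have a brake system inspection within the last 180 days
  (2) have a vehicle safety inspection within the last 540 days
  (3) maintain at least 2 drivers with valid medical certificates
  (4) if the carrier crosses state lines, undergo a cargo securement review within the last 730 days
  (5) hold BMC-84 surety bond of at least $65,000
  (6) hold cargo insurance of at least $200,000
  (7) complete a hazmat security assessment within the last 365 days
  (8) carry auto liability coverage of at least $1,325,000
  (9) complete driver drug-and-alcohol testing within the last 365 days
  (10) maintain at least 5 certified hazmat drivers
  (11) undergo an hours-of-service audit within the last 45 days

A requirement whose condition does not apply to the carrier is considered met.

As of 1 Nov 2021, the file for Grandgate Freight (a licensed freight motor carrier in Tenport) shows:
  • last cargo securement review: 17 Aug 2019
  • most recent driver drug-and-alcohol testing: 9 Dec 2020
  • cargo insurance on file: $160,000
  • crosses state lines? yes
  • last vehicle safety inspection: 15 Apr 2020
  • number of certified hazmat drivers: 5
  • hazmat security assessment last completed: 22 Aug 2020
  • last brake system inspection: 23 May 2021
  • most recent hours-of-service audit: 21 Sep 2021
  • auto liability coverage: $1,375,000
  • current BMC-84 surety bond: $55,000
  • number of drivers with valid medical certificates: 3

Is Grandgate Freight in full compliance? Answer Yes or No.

No

1. brake system inspection 162 days ago vs limit 180 → met
2. vehicle safety inspection 565 days ago vs limit 540 → not met
3. drivers with valid medical certificates 3 ≥ 2 → met
4. condition 'crosses state lines' holds; cargo securement review 807 days ago vs limit 730 → not met
5. BMC-84 surety bond $55,000 < $65,000 → not met
6. cargo insurance $160,000 < $200,000 → not met
7. hazmat security assessment 436 days ago vs limit 365 → not met
8. auto liability coverage $1,375,000 ≥ $1,325,000 → met
9. driver drug-and-alcohol testing 327 days ago vs limit 365 → met
10. certified hazmat drivers 5 ≥ 5 → met
11. hours-of-service audit 41 days ago vs limit 45 → met
Not met: 2, 4, 5, 6, 7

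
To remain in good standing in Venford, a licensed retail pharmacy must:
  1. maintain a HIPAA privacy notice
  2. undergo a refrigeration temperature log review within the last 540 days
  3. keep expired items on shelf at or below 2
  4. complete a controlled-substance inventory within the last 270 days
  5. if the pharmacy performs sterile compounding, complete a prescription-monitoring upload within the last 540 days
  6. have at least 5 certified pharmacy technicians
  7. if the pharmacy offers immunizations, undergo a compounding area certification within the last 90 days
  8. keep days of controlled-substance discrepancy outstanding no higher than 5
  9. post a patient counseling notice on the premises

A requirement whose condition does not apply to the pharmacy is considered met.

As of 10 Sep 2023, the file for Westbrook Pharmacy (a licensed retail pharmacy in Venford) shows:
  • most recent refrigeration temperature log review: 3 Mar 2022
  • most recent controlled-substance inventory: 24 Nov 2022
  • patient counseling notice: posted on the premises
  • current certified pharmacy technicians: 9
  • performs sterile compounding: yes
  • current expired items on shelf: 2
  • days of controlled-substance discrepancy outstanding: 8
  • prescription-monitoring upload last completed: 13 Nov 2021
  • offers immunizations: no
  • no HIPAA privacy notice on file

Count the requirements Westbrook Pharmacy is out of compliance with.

5

1. HIPAA privacy notice absent → not met
2. refrigeration temperature log review 556 days ago vs limit 540 → not met
3. expired items on shelf 2 ≤ 2 → met
4. controlled-substance inventory 290 days ago vs limit 270 → not met
5. condition 'performs sterile compounding' holds; prescription-monitoring upload 666 days ago vs limit 540 → not met
6. certified pharmacy technicians 9 ≥ 5 → met
7. condition 'offers immunizations' does not hold → requirement n/a → met
8. days of controlled-substance discrepancy outstanding 8 > 5 → not met
9. patient counseling notice present → met
Not met: 5 of 9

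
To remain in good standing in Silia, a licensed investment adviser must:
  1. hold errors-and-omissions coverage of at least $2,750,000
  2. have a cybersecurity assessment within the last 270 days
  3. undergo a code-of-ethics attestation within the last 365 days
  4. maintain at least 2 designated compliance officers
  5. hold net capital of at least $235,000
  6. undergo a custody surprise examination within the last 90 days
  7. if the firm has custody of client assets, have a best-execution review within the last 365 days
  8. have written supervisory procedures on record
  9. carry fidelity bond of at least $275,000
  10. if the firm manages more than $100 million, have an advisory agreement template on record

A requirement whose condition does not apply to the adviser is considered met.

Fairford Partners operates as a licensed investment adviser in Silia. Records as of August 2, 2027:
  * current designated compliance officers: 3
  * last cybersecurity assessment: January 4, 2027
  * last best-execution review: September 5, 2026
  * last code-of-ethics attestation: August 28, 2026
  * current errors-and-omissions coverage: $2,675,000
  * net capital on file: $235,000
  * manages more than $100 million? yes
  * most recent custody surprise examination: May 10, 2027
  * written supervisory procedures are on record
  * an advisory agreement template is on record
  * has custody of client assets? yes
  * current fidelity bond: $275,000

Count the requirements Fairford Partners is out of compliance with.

1. errors-and-omissions coverage $2,675,000 < $2,750,000 → not met
2. cybersecurity assessment 210 days ago vs limit 270 → met
3. code-of-ethics attestation 339 days ago vs limit 365 → met
4. designated compliance officers 3 ≥ 2 → met
5. net capital $235,000 ≥ $235,000 → met
6. custody surprise examination 84 days ago vs limit 90 → met
7. condition 'has custody of client assets' holds; best-execution review 331 days ago vs limit 365 → met
8. written supervisory procedures present → met
9. fidelity bond $275,000 ≥ $275,000 → met
10. condition 'manages more than $100 million' holds; advisory agreement template present → met
Not met: 1 of 10

1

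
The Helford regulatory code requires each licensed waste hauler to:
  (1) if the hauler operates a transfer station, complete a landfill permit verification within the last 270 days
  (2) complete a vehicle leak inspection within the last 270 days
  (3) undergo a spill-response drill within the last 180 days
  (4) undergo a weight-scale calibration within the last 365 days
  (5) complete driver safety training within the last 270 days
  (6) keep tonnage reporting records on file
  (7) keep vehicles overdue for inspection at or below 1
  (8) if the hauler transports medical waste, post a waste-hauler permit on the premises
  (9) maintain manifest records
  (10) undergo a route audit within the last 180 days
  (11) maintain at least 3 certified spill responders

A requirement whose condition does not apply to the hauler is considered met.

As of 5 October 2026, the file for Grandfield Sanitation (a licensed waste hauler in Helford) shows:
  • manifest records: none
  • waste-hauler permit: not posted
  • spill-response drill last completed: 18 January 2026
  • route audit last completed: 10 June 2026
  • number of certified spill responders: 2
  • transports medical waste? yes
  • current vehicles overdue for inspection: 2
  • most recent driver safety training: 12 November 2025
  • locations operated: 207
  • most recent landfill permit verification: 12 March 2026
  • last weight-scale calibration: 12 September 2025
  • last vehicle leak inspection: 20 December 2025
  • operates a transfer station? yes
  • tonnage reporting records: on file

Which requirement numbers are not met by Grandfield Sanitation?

2, 3, 4, 5, 7, 8, 9, 11

1. condition 'operates a transfer station' holds; landfill permit verification 207 days ago vs limit 270 → met
2. vehicle leak inspection 289 days ago vs limit 270 → not met
3. spill-response drill 260 days ago vs limit 180 → not met
4. weight-scale calibration 388 days ago vs limit 365 → not met
5. driver safety training 327 days ago vs limit 270 → not met
6. tonnage reporting records present → met
7. vehicles overdue for inspection 2 > 1 → not met
8. condition 'transports medical waste' holds; waste-hauler permit absent → not met
9. manifest records absent → not met
10. route audit 117 days ago vs limit 180 → met
11. certified spill responders 2 < 3 → not met
Not met: 2, 3, 4, 5, 7, 8, 9, 11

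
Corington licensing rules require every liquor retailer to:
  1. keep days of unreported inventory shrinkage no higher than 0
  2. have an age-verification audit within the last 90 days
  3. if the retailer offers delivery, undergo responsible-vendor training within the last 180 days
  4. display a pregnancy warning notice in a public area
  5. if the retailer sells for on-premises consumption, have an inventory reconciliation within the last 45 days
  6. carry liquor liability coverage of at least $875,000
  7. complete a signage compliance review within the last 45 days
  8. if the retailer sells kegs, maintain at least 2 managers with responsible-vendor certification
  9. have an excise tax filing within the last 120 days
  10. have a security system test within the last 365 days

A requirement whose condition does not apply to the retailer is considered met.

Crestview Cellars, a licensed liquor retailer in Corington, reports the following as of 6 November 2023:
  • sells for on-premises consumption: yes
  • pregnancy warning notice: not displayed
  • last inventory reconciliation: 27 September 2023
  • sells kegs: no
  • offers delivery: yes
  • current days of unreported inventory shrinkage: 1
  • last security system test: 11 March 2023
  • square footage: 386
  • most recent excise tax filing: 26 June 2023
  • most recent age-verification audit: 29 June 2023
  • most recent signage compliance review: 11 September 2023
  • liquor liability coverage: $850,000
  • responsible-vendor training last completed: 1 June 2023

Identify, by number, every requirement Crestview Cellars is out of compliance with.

1, 2, 4, 6, 7, 9

1. days of unreported inventory shrinkage 1 > 0 → not met
2. age-verification audit 130 days ago vs limit 90 → not met
3. condition 'offers delivery' holds; responsible-vendor training 158 days ago vs limit 180 → met
4. pregnancy warning notice absent → not met
5. condition 'sells for on-premises consumption' holds; inventory reconciliation 40 days ago vs limit 45 → met
6. liquor liability coverage $850,000 < $875,000 → not met
7. signage compliance review 56 days ago vs limit 45 → not met
8. condition 'sells kegs' does not hold → requirement n/a → met
9. excise tax filing 133 days ago vs limit 120 → not met
10. security system test 240 days ago vs limit 365 → met
Not met: 1, 2, 4, 6, 7, 9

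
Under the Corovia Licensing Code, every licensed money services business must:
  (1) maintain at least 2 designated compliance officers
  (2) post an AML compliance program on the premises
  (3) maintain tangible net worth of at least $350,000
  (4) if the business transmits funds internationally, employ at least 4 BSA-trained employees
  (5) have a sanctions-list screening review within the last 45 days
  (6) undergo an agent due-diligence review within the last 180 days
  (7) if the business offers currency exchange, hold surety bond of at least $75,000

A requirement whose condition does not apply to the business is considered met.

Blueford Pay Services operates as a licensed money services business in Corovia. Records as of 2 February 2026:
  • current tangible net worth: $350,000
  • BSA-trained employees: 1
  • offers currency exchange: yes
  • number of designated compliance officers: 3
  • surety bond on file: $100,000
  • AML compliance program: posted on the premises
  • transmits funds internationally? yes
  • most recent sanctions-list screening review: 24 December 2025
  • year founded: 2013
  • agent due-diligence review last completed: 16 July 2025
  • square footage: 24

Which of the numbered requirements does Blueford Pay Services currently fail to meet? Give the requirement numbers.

1. designated compliance officers 3 ≥ 2 → met
2. AML compliance program present → met
3. tangible net worth $350,000 ≥ $350,000 → met
4. condition 'transmits funds internationally' holds; BSA-trained employees 1 < 4 → not met
5. sanctions-list screening review 40 days ago vs limit 45 → met
6. agent due-diligence review 201 days ago vs limit 180 → not met
7. condition 'offers currency exchange' holds; surety bond $100,000 ≥ $75,000 → met
Not met: 4, 6

4, 6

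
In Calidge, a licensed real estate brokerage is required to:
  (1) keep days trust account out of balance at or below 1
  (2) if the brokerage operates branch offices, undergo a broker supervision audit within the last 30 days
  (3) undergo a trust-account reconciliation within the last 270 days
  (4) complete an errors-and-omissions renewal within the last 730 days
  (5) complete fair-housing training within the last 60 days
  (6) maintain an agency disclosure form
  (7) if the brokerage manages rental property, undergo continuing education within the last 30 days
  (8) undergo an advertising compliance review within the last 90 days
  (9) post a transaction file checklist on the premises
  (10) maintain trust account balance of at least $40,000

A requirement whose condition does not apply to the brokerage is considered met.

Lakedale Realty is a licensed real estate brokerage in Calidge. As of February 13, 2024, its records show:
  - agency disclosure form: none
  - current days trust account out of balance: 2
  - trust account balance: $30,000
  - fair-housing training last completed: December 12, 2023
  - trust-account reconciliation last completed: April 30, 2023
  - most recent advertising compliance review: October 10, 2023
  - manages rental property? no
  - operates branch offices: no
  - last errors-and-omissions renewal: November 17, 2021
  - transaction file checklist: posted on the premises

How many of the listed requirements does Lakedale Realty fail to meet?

7

1. days trust account out of balance 2 > 1 → not met
2. condition 'operates branch offices' does not hold → requirement n/a → met
3. trust-account reconciliation 289 days ago vs limit 270 → not met
4. errors-and-omissions renewal 818 days ago vs limit 730 → not met
5. fair-housing training 63 days ago vs limit 60 → not met
6. agency disclosure form absent → not met
7. condition 'manages rental property' does not hold → requirement n/a → met
8. advertising compliance review 126 days ago vs limit 90 → not met
9. transaction file checklist present → met
10. trust account balance $30,000 < $40,000 → not met
Not met: 7 of 10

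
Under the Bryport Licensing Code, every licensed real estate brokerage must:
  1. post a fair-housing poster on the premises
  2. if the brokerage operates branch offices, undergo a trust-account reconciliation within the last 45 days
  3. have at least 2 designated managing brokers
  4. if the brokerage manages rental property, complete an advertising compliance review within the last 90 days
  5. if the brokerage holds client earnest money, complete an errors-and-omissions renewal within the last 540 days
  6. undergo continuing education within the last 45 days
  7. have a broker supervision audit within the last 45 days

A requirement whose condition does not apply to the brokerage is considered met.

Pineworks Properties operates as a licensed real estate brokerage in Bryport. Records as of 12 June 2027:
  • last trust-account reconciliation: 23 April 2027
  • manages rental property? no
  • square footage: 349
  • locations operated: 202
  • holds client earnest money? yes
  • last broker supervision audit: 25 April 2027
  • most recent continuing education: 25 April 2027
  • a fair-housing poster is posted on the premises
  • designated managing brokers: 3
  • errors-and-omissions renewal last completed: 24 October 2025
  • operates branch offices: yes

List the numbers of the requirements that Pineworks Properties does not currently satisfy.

1. fair-housing poster present → met
2. condition 'operates branch offices' holds; trust-account reconciliation 50 days ago vs limit 45 → not met
3. designated managing brokers 3 ≥ 2 → met
4. condition 'manages rental property' does not hold → requirement n/a → met
5. condition 'holds client earnest money' holds; errors-and-omissions renewal 596 days ago vs limit 540 → not met
6. continuing education 48 days ago vs limit 45 → not met
7. broker supervision audit 48 days ago vs limit 45 → not met
Not met: 2, 5, 6, 7

2, 5, 6, 7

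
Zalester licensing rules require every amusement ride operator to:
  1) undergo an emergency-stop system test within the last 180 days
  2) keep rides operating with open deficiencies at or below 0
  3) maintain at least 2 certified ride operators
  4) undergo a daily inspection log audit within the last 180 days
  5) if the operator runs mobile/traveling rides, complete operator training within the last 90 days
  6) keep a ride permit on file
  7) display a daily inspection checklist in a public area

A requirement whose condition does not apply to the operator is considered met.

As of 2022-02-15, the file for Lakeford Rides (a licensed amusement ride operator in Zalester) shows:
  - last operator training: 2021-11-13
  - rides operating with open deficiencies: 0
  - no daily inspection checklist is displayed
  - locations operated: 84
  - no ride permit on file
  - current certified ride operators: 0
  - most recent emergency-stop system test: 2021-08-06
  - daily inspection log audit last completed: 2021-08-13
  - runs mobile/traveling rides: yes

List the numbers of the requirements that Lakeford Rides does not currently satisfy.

1, 3, 4, 5, 6, 7

1. emergency-stop system test 193 days ago vs limit 180 → not met
2. rides operating with open deficiencies 0 ≤ 0 → met
3. certified ride operators 0 < 2 → not met
4. daily inspection log audit 186 days ago vs limit 180 → not met
5. condition 'runs mobile/traveling rides' holds; operator training 94 days ago vs limit 90 → not met
6. ride permit absent → not met
7. daily inspection checklist absent → not met
Not met: 1, 3, 4, 5, 6, 7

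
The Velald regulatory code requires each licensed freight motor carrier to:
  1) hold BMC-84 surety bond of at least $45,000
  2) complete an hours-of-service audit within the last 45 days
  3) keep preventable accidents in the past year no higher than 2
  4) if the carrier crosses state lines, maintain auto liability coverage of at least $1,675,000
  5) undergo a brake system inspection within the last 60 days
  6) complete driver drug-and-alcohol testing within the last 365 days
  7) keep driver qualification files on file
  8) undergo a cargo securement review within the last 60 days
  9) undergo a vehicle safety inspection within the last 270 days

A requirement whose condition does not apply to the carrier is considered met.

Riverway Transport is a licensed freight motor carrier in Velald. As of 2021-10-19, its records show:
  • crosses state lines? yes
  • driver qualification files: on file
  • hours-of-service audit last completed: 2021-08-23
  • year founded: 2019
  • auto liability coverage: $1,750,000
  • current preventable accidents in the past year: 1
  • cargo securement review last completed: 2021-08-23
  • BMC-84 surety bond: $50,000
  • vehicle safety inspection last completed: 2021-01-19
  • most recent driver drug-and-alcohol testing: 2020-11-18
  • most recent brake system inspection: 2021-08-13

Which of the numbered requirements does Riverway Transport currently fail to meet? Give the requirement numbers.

2, 5, 9

1. BMC-84 surety bond $50,000 ≥ $45,000 → met
2. hours-of-service audit 57 days ago vs limit 45 → not met
3. preventable accidents in the past year 1 ≤ 2 → met
4. condition 'crosses state lines' holds; auto liability coverage $1,750,000 ≥ $1,675,000 → met
5. brake system inspection 67 days ago vs limit 60 → not met
6. driver drug-and-alcohol testing 335 days ago vs limit 365 → met
7. driver qualification files present → met
8. cargo securement review 57 days ago vs limit 60 → met
9. vehicle safety inspection 273 days ago vs limit 270 → not met
Not met: 2, 5, 9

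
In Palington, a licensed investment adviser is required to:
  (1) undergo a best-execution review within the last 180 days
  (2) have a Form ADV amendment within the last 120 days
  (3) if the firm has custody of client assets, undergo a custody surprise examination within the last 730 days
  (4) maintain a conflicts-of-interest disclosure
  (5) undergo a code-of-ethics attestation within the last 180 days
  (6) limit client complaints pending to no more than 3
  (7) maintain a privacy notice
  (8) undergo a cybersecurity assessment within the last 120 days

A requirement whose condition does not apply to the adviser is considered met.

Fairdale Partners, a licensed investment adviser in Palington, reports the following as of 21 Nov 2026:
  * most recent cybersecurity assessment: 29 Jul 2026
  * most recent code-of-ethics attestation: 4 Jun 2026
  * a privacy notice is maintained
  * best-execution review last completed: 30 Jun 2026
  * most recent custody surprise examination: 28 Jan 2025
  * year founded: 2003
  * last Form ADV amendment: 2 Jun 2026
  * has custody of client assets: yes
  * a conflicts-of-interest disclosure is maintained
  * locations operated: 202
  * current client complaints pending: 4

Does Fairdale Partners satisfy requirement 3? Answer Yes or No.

3. condition 'has custody of client assets' holds; custody surprise examination 662 days ago vs limit 730 → met

Yes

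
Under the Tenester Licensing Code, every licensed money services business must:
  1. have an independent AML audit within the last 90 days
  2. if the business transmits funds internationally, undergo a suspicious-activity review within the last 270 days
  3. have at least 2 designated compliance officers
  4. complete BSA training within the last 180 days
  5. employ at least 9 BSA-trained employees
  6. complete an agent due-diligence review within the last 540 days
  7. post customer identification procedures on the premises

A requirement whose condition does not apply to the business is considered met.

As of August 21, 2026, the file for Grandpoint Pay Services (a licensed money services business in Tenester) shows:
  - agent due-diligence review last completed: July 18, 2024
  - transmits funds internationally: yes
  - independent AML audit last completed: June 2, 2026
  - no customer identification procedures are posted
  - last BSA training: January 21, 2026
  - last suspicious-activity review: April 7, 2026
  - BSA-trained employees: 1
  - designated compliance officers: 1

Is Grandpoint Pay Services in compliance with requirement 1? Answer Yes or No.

1. independent AML audit 80 days ago vs limit 90 → met

Yes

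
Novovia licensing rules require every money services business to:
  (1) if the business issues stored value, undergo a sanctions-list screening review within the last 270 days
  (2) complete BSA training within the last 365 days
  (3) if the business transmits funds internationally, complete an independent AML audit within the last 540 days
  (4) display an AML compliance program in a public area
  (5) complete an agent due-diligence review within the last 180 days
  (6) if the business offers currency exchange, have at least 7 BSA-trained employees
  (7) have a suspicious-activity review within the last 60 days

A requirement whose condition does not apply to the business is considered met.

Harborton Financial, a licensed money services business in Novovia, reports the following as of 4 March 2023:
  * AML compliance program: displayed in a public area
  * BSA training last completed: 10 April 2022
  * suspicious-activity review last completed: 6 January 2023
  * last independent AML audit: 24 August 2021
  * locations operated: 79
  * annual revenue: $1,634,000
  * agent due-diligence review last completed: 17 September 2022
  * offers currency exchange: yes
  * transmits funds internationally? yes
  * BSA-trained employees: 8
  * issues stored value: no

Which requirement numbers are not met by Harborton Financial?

1. condition 'issues stored value' does not hold → requirement n/a → met
2. BSA training 328 days ago vs limit 365 → met
3. condition 'transmits funds internationally' holds; independent AML audit 557 days ago vs limit 540 → not met
4. AML compliance program present → met
5. agent due-diligence review 168 days ago vs limit 180 → met
6. condition 'offers currency exchange' holds; BSA-trained employees 8 ≥ 7 → met
7. suspicious-activity review 57 days ago vs limit 60 → met
Not met: 3

3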